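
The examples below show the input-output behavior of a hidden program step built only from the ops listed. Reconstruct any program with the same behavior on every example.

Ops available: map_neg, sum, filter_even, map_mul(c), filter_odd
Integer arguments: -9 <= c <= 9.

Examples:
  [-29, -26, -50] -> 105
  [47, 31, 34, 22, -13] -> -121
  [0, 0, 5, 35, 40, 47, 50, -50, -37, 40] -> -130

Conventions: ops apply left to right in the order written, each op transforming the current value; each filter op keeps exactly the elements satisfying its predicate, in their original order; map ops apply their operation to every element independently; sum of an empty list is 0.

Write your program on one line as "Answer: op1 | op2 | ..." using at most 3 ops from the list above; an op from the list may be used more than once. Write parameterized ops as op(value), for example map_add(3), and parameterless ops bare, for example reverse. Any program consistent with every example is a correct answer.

map_neg | sum

Check, running the answer program on each example:
  [-29, -26, -50] -> [29, 26, 50] -> 105
  [47, 31, 34, 22, -13] -> [-47, -31, -34, -22, 13] -> -121
  [0, 0, 5, 35, 40, 47, 50, -50, -37, 40] -> [0, 0, -5, -35, -40, -47, -50, 50, 37, -40] -> -130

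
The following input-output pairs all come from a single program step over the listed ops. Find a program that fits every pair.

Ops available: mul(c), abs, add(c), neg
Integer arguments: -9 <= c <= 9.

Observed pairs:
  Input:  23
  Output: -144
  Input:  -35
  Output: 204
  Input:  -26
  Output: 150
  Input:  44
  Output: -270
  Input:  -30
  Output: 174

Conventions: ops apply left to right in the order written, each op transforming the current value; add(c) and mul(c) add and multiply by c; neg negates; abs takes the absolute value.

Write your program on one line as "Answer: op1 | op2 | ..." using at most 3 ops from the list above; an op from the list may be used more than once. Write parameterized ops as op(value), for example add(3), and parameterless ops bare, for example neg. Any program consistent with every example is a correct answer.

mul(6) | neg | add(-6)

Check, running the answer program on each example:
  23 -> 138 -> -138 -> -144
  -35 -> -210 -> 210 -> 204
  -26 -> -156 -> 156 -> 150
  44 -> 264 -> -264 -> -270
  -30 -> -180 -> 180 -> 174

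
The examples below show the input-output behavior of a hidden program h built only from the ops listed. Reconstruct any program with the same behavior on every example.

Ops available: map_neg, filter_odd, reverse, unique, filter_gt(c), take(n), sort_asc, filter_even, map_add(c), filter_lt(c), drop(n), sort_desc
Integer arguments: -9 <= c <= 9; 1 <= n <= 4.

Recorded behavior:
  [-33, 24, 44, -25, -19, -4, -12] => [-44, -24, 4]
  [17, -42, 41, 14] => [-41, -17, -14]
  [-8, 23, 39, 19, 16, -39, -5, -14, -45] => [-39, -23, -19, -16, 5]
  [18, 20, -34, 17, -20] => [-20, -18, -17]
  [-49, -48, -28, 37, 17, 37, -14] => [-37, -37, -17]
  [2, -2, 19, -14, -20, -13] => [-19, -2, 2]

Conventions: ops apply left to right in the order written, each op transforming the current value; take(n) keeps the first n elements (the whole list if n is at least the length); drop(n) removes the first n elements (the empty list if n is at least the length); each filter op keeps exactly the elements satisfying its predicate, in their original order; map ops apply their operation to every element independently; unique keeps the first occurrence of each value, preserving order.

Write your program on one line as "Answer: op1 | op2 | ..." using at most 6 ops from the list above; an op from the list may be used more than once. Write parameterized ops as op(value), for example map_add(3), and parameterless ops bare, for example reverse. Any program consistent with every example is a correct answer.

filter_gt(-7) | map_neg | reverse | sort_desc | reverse

Check, running the answer program on each example:
  [-33, 24, 44, -25, -19, -4, -12] -> [24, 44, -4] -> [-24, -44, 4] -> [4, -44, -24] -> [4, -24, -44] -> [-44, -24, 4]
  [17, -42, 41, 14] -> [17, 41, 14] -> [-17, -41, -14] -> [-14, -41, -17] -> [-14, -17, -41] -> [-41, -17, -14]
  [-8, 23, 39, 19, 16, -39, -5, -14, -45] -> [23, 39, 19, 16, -5] -> [-23, -39, -19, -16, 5] -> [5, -16, -19, -39, -23] -> [5, -16, -19, -23, -39] -> [-39, -23, -19, -16, 5]
  [18, 20, -34, 17, -20] -> [18, 20, 17] -> [-18, -20, -17] -> [-17, -20, -18] -> [-17, -18, -20] -> [-20, -18, -17]
  [-49, -48, -28, 37, 17, 37, -14] -> [37, 17, 37] -> [-37, -17, -37] -> [-37, -17, -37] -> [-17, -37, -37] -> [-37, -37, -17]
  [2, -2, 19, -14, -20, -13] -> [2, -2, 19] -> [-2, 2, -19] -> [-19, 2, -2] -> [2, -2, -19] -> [-19, -2, 2]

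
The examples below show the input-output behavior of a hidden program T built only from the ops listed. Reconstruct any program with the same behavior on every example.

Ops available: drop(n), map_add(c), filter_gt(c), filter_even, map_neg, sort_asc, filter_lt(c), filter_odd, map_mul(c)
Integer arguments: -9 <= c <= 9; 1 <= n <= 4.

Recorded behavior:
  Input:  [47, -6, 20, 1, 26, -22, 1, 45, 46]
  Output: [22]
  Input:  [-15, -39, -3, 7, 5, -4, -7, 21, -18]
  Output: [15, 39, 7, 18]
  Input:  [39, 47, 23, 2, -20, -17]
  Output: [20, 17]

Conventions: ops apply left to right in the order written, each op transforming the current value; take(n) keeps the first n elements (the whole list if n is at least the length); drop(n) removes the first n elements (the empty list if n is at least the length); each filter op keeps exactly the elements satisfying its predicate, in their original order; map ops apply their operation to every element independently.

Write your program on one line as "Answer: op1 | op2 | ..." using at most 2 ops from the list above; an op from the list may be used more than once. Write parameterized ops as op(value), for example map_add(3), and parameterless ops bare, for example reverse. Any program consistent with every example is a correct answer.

map_neg | filter_gt(6)

Check, running the answer program on each example:
  [47, -6, 20, 1, 26, -22, 1, 45, 46] -> [-47, 6, -20, -1, -26, 22, -1, -45, -46] -> [22]
  [-15, -39, -3, 7, 5, -4, -7, 21, -18] -> [15, 39, 3, -7, -5, 4, 7, -21, 18] -> [15, 39, 7, 18]
  [39, 47, 23, 2, -20, -17] -> [-39, -47, -23, -2, 20, 17] -> [20, 17]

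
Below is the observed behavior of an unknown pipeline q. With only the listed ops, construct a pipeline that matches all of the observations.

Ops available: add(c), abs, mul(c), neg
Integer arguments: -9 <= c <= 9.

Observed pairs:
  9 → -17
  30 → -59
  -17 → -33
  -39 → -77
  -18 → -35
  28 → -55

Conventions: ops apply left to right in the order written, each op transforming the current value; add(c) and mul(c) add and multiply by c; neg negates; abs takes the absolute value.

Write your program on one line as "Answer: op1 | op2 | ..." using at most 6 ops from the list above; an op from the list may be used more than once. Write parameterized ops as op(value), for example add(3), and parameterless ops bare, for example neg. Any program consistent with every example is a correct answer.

abs | mul(2) | add(7) | add(-8) | mul(-1)

Check, running the answer program on each example:
  9 -> 9 -> 18 -> 25 -> 17 -> -17
  30 -> 30 -> 60 -> 67 -> 59 -> -59
  -17 -> 17 -> 34 -> 41 -> 33 -> -33
  -39 -> 39 -> 78 -> 85 -> 77 -> -77
  -18 -> 18 -> 36 -> 43 -> 35 -> -35
  28 -> 28 -> 56 -> 63 -> 55 -> -55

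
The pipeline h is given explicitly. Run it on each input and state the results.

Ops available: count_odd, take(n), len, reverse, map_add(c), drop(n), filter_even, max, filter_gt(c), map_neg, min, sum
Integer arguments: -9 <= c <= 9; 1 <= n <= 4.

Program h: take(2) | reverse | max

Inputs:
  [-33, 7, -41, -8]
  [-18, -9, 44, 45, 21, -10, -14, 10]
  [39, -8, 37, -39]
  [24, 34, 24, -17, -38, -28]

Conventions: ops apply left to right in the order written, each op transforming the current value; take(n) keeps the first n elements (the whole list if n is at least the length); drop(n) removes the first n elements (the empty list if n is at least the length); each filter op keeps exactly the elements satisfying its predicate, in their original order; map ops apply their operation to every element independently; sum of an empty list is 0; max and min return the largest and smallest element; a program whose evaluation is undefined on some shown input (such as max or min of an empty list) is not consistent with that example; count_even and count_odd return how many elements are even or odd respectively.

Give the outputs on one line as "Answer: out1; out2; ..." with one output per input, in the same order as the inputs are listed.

Execution, op by op:
  [-33, 7, -41, -8] -> [-33, 7] -> [7, -33] -> 7
  [-18, -9, 44, 45, 21, -10, -14, 10] -> [-18, -9] -> [-9, -18] -> -9
  [39, -8, 37, -39] -> [39, -8] -> [-8, 39] -> 39
  [24, 34, 24, -17, -38, -28] -> [24, 34] -> [34, 24] -> 34

7; -9; 39; 34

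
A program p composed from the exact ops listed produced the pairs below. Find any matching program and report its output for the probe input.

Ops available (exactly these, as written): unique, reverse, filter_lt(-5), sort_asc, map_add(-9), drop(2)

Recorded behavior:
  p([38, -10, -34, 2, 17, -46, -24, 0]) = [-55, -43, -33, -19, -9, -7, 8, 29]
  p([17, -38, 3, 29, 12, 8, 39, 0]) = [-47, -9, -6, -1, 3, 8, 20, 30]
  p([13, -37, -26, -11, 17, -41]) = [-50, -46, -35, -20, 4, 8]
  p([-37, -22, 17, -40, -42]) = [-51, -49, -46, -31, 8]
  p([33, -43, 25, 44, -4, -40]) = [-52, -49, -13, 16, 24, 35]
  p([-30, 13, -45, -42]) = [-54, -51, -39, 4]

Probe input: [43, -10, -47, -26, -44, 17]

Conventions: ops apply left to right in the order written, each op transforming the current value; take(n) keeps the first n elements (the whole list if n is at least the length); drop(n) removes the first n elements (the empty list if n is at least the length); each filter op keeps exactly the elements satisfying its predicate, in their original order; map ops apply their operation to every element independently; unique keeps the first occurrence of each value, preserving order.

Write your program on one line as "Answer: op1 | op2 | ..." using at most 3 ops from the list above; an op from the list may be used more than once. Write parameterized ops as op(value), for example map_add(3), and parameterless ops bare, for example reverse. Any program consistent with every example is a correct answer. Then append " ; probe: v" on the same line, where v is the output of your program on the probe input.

sort_asc | map_add(-9) ; probe: [-56, -53, -35, -19, 8, 34]

Check, running the answer program on each example:
  [38, -10, -34, 2, 17, -46, -24, 0] -> [-46, -34, -24, -10, 0, 2, 17, 38] -> [-55, -43, -33, -19, -9, -7, 8, 29]
  [17, -38, 3, 29, 12, 8, 39, 0] -> [-38, 0, 3, 8, 12, 17, 29, 39] -> [-47, -9, -6, -1, 3, 8, 20, 30]
  [13, -37, -26, -11, 17, -41] -> [-41, -37, -26, -11, 13, 17] -> [-50, -46, -35, -20, 4, 8]
  [-37, -22, 17, -40, -42] -> [-42, -40, -37, -22, 17] -> [-51, -49, -46, -31, 8]
  [33, -43, 25, 44, -4, -40] -> [-43, -40, -4, 25, 33, 44] -> [-52, -49, -13, 16, 24, 35]
  [-30, 13, -45, -42] -> [-45, -42, -30, 13] -> [-54, -51, -39, 4]
  probe: [43, -10, -47, -26, -44, 17] -> [-47, -44, -26, -10, 17, 43] -> [-56, -53, -35, -19, 8, 34]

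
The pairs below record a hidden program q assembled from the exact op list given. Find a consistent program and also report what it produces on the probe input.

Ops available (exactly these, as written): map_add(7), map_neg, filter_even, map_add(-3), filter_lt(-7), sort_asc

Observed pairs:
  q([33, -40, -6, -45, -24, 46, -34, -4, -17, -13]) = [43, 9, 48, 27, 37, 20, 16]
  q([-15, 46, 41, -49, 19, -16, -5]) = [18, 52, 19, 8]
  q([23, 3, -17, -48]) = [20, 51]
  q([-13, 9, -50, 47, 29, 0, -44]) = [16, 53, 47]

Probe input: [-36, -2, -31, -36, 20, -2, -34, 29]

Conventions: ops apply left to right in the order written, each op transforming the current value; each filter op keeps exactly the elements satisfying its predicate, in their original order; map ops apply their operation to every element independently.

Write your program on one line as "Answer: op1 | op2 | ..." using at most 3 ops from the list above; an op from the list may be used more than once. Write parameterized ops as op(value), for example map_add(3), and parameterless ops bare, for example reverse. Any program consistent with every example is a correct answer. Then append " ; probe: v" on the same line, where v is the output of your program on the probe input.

map_add(-3) | filter_lt(-7) | map_neg ; probe: [39, 34, 39, 37]

Check, running the answer program on each example:
  [33, -40, -6, -45, -24, 46, -34, -4, -17, -13] -> [30, -43, -9, -48, -27, 43, -37, -7, -20, -16] -> [-43, -9, -48, -27, -37, -20, -16] -> [43, 9, 48, 27, 37, 20, 16]
  [-15, 46, 41, -49, 19, -16, -5] -> [-18, 43, 38, -52, 16, -19, -8] -> [-18, -52, -19, -8] -> [18, 52, 19, 8]
  [23, 3, -17, -48] -> [20, 0, -20, -51] -> [-20, -51] -> [20, 51]
  [-13, 9, -50, 47, 29, 0, -44] -> [-16, 6, -53, 44, 26, -3, -47] -> [-16, -53, -47] -> [16, 53, 47]
  probe: [-36, -2, -31, -36, 20, -2, -34, 29] -> [-39, -5, -34, -39, 17, -5, -37, 26] -> [-39, -34, -39, -37] -> [39, 34, 39, 37]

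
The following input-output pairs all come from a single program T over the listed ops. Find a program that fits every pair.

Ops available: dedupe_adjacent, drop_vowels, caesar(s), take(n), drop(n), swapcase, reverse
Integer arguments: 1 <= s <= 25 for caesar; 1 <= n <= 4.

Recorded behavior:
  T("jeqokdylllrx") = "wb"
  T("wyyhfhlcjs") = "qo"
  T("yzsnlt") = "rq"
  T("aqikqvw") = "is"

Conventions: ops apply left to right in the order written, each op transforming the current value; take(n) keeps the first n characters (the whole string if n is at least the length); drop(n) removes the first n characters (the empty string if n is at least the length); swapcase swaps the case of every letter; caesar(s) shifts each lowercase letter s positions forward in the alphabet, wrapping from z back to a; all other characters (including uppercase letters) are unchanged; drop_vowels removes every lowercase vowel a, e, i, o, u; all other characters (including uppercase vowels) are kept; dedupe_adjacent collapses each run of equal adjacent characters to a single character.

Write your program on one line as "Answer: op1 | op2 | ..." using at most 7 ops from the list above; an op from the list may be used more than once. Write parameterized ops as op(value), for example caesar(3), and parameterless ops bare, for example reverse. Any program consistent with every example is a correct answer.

caesar(10) | caesar(3) | take(4) | reverse | drop(2) | caesar(5)

Check, running the answer program on each example:
  "jeqokdylllrx" -> "toayunivvvbh" -> "wrdbxqlyyyek" -> "wrdb" -> "bdrw" -> "rw" -> "wb"
  "wyyhfhlcjs" -> "giirprvmtc" -> "jllusuypwf" -> "jllu" -> "ullj" -> "lj" -> "qo"
  "yzsnlt" -> "ijcxvd" -> "lmfayg" -> "lmfa" -> "afml" -> "ml" -> "rq"
  "aqikqvw" -> "kasuafg" -> "ndvxdij" -> "ndvx" -> "xvdn" -> "dn" -> "is"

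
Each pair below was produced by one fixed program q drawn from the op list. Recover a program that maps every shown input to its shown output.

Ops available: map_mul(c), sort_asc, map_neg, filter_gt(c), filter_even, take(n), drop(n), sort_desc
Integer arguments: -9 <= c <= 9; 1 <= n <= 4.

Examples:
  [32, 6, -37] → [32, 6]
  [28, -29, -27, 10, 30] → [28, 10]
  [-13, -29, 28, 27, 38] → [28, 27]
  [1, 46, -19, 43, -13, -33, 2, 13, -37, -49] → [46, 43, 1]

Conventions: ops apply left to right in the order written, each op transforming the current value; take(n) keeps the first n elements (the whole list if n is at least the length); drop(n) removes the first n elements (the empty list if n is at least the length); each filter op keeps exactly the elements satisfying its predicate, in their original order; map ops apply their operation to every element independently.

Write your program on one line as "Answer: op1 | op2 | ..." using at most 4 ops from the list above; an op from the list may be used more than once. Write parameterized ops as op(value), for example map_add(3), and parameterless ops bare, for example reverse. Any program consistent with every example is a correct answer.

take(4) | filter_gt(-9) | sort_desc

Check, running the answer program on each example:
  [32, 6, -37] -> [32, 6, -37] -> [32, 6] -> [32, 6]
  [28, -29, -27, 10, 30] -> [28, -29, -27, 10] -> [28, 10] -> [28, 10]
  [-13, -29, 28, 27, 38] -> [-13, -29, 28, 27] -> [28, 27] -> [28, 27]
  [1, 46, -19, 43, -13, -33, 2, 13, -37, -49] -> [1, 46, -19, 43] -> [1, 46, 43] -> [46, 43, 1]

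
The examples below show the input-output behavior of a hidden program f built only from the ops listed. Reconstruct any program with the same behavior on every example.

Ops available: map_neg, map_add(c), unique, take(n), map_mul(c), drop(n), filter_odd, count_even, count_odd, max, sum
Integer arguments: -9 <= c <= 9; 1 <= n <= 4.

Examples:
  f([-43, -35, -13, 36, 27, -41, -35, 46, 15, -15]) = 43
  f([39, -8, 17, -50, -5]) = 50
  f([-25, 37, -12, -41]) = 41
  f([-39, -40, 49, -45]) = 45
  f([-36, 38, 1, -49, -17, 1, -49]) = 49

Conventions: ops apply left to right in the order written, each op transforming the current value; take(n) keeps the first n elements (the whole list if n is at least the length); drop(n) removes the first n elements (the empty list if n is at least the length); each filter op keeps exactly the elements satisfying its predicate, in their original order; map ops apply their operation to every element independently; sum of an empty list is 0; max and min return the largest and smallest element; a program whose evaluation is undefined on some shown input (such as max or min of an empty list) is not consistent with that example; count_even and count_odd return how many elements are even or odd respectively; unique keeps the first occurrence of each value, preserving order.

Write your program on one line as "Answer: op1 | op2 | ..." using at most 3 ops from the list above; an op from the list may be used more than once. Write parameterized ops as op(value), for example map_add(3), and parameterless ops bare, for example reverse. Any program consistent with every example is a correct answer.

map_neg | max

Check, running the answer program on each example:
  [-43, -35, -13, 36, 27, -41, -35, 46, 15, -15] -> [43, 35, 13, -36, -27, 41, 35, -46, -15, 15] -> 43
  [39, -8, 17, -50, -5] -> [-39, 8, -17, 50, 5] -> 50
  [-25, 37, -12, -41] -> [25, -37, 12, 41] -> 41
  [-39, -40, 49, -45] -> [39, 40, -49, 45] -> 45
  [-36, 38, 1, -49, -17, 1, -49] -> [36, -38, -1, 49, 17, -1, 49] -> 49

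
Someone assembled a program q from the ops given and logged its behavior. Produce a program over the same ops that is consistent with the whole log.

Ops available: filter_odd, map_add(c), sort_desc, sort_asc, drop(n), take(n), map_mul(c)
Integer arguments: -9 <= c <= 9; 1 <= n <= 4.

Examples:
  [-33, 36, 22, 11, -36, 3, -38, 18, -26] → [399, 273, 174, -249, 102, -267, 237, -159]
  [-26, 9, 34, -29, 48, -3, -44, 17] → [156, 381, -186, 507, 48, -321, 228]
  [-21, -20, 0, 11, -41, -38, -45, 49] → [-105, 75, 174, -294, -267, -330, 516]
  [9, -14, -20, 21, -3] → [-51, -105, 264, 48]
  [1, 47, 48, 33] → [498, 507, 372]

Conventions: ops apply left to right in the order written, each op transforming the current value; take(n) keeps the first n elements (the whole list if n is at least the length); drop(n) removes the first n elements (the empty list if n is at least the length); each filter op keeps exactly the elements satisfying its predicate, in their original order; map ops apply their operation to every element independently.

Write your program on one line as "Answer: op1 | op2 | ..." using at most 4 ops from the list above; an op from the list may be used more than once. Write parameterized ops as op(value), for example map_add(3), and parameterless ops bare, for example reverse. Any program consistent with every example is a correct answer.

drop(1) | map_add(8) | map_mul(9) | map_add(3)

Check, running the answer program on each example:
  [-33, 36, 22, 11, -36, 3, -38, 18, -26] -> [36, 22, 11, -36, 3, -38, 18, -26] -> [44, 30, 19, -28, 11, -30, 26, -18] -> [396, 270, 171, -252, 99, -270, 234, -162] -> [399, 273, 174, -249, 102, -267, 237, -159]
  [-26, 9, 34, -29, 48, -3, -44, 17] -> [9, 34, -29, 48, -3, -44, 17] -> [17, 42, -21, 56, 5, -36, 25] -> [153, 378, -189, 504, 45, -324, 225] -> [156, 381, -186, 507, 48, -321, 228]
  [-21, -20, 0, 11, -41, -38, -45, 49] -> [-20, 0, 11, -41, -38, -45, 49] -> [-12, 8, 19, -33, -30, -37, 57] -> [-108, 72, 171, -297, -270, -333, 513] -> [-105, 75, 174, -294, -267, -330, 516]
  [9, -14, -20, 21, -3] -> [-14, -20, 21, -3] -> [-6, -12, 29, 5] -> [-54, -108, 261, 45] -> [-51, -105, 264, 48]
  [1, 47, 48, 33] -> [47, 48, 33] -> [55, 56, 41] -> [495, 504, 369] -> [498, 507, 372]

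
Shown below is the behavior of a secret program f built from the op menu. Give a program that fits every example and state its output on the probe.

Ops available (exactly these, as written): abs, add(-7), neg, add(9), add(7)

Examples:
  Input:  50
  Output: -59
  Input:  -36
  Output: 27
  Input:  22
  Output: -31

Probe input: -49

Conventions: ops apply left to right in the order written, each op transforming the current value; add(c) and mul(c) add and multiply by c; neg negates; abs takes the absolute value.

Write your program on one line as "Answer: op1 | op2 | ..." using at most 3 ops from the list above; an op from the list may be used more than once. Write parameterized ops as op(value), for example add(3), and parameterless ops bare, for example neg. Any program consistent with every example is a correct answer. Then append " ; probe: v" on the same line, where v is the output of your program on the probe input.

add(9) | neg ; probe: 40

Check, running the answer program on each example:
  50 -> 59 -> -59
  -36 -> -27 -> 27
  22 -> 31 -> -31
  probe: -49 -> -40 -> 40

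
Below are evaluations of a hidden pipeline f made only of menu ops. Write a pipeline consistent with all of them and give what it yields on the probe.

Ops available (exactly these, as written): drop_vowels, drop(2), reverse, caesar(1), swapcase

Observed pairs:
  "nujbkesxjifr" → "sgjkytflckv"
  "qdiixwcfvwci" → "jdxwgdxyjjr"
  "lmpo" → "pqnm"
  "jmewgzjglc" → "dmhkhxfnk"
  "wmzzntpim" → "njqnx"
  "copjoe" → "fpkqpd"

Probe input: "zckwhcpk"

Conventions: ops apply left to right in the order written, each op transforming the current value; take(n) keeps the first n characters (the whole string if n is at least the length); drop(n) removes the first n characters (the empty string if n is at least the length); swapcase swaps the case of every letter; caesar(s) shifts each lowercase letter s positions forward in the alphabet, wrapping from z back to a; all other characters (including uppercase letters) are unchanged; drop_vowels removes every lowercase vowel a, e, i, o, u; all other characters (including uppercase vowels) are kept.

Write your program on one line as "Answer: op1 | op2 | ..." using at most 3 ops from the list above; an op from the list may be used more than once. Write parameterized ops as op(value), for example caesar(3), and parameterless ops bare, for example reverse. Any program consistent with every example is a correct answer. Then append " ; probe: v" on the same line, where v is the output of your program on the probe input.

caesar(1) | drop_vowels | reverse ; probe: "lqdxld"

Check, running the answer program on each example:
  "nujbkesxjifr" -> "ovkclftykjgs" -> "vkclftykjgs" -> "sgjkytflckv"
  "qdiixwcfvwci" -> "rejjyxdgwxdj" -> "rjjyxdgwxdj" -> "jdxwgdxyjjr"
  "lmpo" -> "mnqp" -> "mnqp" -> "pqnm"
  "jmewgzjglc" -> "knfxhakhmd" -> "knfxhkhmd" -> "dmhkhxfnk"
  "wmzzntpim" -> "xnaaouqjn" -> "xnqjn" -> "njqnx"
  "copjoe" -> "dpqkpf" -> "dpqkpf" -> "fpkqpd"
  probe: "zckwhcpk" -> "adlxidql" -> "dlxdql" -> "lqdxld"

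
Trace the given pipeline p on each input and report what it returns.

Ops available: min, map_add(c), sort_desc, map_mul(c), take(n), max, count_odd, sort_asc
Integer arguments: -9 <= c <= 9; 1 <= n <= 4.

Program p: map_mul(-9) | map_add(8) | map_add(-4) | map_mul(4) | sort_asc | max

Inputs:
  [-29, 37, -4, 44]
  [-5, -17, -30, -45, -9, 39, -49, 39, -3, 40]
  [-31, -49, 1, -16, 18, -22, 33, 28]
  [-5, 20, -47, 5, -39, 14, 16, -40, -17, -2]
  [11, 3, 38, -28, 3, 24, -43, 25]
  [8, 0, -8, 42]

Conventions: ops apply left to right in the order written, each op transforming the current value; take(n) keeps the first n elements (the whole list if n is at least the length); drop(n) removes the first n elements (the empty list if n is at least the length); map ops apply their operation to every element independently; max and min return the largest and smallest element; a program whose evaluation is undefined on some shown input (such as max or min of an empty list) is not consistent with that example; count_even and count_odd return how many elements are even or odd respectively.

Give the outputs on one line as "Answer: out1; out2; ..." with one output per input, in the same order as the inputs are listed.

1060; 1780; 1780; 1708; 1564; 304

Execution, op by op:
  [-29, 37, -4, 44] -> [261, -333, 36, -396] -> [269, -325, 44, -388] -> [265, -329, 40, -392] -> [1060, -1316, 160, -1568] -> [-1568, -1316, 160, 1060] -> 1060
  [-5, -17, -30, -45, -9, 39, -49, 39, -3, 40] -> [45, 153, 270, 405, 81, -351, 441, -351, 27, -360] -> [53, 161, 278, 413, 89, -343, 449, -343, 35, -352] -> [49, 157, 274, 409, 85, -347, 445, -347, 31, -356] -> [196, 628, 1096, 1636, 340, -1388, 1780, -1388, 124, -1424] -> [-1424, -1388, -1388, 124, 196, 340, 628, 1096, 1636, 1780] -> 1780
  [-31, -49, 1, -16, 18, -22, 33, 28] -> [279, 441, -9, 144, -162, 198, -297, -252] -> [287, 449, -1, 152, -154, 206, -289, -244] -> [283, 445, -5, 148, -158, 202, -293, -248] -> [1132, 1780, -20, 592, -632, 808, -1172, -992] -> [-1172, -992, -632, -20, 592, 808, 1132, 1780] -> 1780
  [-5, 20, -47, 5, -39, 14, 16, -40, -17, -2] -> [45, -180, 423, -45, 351, -126, -144, 360, 153, 18] -> [53, -172, 431, -37, 359, -118, -136, 368, 161, 26] -> [49, -176, 427, -41, 355, -122, -140, 364, 157, 22] -> [196, -704, 1708, -164, 1420, -488, -560, 1456, 628, 88] -> [-704, -560, -488, -164, 88, 196, 628, 1420, 1456, 1708] -> 1708
  [11, 3, 38, -28, 3, 24, -43, 25] -> [-99, -27, -342, 252, -27, -216, 387, -225] -> [-91, -19, -334, 260, -19, -208, 395, -217] -> [-95, -23, -338, 256, -23, -212, 391, -221] -> [-380, -92, -1352, 1024, -92, -848, 1564, -884] -> [-1352, -884, -848, -380, -92, -92, 1024, 1564] -> 1564
  [8, 0, -8, 42] -> [-72, 0, 72, -378] -> [-64, 8, 80, -370] -> [-68, 4, 76, -374] -> [-272, 16, 304, -1496] -> [-1496, -272, 16, 304] -> 304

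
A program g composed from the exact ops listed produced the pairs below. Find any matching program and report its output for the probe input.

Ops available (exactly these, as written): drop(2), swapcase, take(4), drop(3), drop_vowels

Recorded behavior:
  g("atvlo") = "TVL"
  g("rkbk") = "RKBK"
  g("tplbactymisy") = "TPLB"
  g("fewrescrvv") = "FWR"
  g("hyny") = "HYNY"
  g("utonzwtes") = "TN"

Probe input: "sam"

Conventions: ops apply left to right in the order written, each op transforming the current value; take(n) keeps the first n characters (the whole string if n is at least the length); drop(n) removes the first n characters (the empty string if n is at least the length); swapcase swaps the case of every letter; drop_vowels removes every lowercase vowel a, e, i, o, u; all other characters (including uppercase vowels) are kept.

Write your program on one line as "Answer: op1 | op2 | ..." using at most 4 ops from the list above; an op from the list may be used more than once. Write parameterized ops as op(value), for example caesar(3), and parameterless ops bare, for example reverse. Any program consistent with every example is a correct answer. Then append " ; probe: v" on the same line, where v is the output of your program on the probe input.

take(4) | drop_vowels | swapcase ; probe: "SM"

Check, running the answer program on each example:
  "atvlo" -> "atvl" -> "tvl" -> "TVL"
  "rkbk" -> "rkbk" -> "rkbk" -> "RKBK"
  "tplbactymisy" -> "tplb" -> "tplb" -> "TPLB"
  "fewrescrvv" -> "fewr" -> "fwr" -> "FWR"
  "hyny" -> "hyny" -> "hyny" -> "HYNY"
  "utonzwtes" -> "uton" -> "tn" -> "TN"
  probe: "sam" -> "sam" -> "sm" -> "SM"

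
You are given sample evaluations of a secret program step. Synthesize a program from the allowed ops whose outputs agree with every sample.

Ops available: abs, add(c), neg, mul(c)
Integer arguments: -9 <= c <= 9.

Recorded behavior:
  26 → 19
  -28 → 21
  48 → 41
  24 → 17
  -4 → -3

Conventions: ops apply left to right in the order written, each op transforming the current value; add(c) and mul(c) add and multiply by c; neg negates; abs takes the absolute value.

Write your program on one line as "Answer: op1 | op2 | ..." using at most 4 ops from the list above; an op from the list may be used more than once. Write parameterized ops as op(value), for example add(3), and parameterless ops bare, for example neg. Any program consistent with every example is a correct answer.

abs | add(2) | add(-9)

Check, running the answer program on each example:
  26 -> 26 -> 28 -> 19
  -28 -> 28 -> 30 -> 21
  48 -> 48 -> 50 -> 41
  24 -> 24 -> 26 -> 17
  -4 -> 4 -> 6 -> -3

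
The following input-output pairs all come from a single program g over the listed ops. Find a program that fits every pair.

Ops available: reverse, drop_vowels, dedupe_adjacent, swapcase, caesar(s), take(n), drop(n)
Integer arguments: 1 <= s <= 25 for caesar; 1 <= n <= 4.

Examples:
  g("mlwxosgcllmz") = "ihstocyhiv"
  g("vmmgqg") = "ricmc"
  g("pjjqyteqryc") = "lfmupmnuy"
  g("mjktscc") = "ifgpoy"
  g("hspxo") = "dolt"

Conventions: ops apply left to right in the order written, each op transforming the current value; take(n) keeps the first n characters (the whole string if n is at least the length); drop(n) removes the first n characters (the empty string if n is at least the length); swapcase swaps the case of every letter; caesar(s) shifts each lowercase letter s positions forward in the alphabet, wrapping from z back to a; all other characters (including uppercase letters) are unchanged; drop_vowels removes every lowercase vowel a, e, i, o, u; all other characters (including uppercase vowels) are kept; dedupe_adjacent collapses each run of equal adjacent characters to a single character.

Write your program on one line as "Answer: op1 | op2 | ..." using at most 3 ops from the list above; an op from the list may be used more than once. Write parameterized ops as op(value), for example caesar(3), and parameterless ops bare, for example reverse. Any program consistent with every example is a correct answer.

drop_vowels | dedupe_adjacent | caesar(22)

Check, running the answer program on each example:
  "mlwxosgcllmz" -> "mlwxsgcllmz" -> "mlwxsgclmz" -> "ihstocyhiv"
  "vmmgqg" -> "vmmgqg" -> "vmgqg" -> "ricmc"
  "pjjqyteqryc" -> "pjjqytqryc" -> "pjqytqryc" -> "lfmupmnuy"
  "mjktscc" -> "mjktscc" -> "mjktsc" -> "ifgpoy"
  "hspxo" -> "hspx" -> "hspx" -> "dolt"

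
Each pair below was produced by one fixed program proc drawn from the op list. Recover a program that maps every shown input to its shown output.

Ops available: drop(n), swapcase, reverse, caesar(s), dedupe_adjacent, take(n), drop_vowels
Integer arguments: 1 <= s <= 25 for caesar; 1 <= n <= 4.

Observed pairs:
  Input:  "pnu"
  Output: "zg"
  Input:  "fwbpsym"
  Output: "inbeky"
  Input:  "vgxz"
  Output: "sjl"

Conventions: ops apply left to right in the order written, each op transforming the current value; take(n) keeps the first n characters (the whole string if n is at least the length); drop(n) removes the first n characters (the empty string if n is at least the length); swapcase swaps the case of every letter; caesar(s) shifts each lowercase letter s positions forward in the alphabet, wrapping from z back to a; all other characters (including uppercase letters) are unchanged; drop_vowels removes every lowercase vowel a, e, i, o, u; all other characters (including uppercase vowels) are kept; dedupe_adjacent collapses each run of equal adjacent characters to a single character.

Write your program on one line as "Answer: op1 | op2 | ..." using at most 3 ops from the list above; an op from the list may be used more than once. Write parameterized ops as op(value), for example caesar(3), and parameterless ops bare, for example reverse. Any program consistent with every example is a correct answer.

caesar(17) | caesar(21) | drop(1)

Check, running the answer program on each example:
  "pnu" -> "gel" -> "bzg" -> "zg"
  "fwbpsym" -> "wnsgjpd" -> "rinbeky" -> "inbeky"
  "vgxz" -> "mxoq" -> "hsjl" -> "sjl"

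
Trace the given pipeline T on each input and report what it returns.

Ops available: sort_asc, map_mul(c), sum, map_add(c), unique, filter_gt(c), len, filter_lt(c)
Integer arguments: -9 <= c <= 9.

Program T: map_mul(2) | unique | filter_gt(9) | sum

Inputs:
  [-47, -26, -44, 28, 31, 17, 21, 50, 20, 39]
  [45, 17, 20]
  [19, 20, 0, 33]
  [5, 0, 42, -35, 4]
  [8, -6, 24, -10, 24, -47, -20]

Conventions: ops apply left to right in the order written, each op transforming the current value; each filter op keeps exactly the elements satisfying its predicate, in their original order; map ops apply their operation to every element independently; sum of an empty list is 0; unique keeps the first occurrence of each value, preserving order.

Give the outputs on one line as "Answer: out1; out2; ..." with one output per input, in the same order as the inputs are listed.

412; 164; 144; 94; 64

Execution, op by op:
  [-47, -26, -44, 28, 31, 17, 21, 50, 20, 39] -> [-94, -52, -88, 56, 62, 34, 42, 100, 40, 78] -> [-94, -52, -88, 56, 62, 34, 42, 100, 40, 78] -> [56, 62, 34, 42, 100, 40, 78] -> 412
  [45, 17, 20] -> [90, 34, 40] -> [90, 34, 40] -> [90, 34, 40] -> 164
  [19, 20, 0, 33] -> [38, 40, 0, 66] -> [38, 40, 0, 66] -> [38, 40, 66] -> 144
  [5, 0, 42, -35, 4] -> [10, 0, 84, -70, 8] -> [10, 0, 84, -70, 8] -> [10, 84] -> 94
  [8, -6, 24, -10, 24, -47, -20] -> [16, -12, 48, -20, 48, -94, -40] -> [16, -12, 48, -20, -94, -40] -> [16, 48] -> 64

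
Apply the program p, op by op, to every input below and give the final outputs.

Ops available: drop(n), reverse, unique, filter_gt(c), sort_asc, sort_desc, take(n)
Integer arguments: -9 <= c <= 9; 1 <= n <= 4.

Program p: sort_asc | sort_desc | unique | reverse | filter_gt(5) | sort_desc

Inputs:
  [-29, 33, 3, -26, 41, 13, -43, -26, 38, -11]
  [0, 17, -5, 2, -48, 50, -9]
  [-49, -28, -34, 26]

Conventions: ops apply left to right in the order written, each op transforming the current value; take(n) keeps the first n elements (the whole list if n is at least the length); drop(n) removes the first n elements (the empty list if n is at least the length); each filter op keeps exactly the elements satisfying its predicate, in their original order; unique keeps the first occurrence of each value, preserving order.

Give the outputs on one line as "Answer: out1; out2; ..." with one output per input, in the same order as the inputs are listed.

Execution, op by op:
  [-29, 33, 3, -26, 41, 13, -43, -26, 38, -11] -> [-43, -29, -26, -26, -11, 3, 13, 33, 38, 41] -> [41, 38, 33, 13, 3, -11, -26, -26, -29, -43] -> [41, 38, 33, 13, 3, -11, -26, -29, -43] -> [-43, -29, -26, -11, 3, 13, 33, 38, 41] -> [13, 33, 38, 41] -> [41, 38, 33, 13]
  [0, 17, -5, 2, -48, 50, -9] -> [-48, -9, -5, 0, 2, 17, 50] -> [50, 17, 2, 0, -5, -9, -48] -> [50, 17, 2, 0, -5, -9, -48] -> [-48, -9, -5, 0, 2, 17, 50] -> [17, 50] -> [50, 17]
  [-49, -28, -34, 26] -> [-49, -34, -28, 26] -> [26, -28, -34, -49] -> [26, -28, -34, -49] -> [-49, -34, -28, 26] -> [26] -> [26]

[41, 38, 33, 13]; [50, 17]; [26]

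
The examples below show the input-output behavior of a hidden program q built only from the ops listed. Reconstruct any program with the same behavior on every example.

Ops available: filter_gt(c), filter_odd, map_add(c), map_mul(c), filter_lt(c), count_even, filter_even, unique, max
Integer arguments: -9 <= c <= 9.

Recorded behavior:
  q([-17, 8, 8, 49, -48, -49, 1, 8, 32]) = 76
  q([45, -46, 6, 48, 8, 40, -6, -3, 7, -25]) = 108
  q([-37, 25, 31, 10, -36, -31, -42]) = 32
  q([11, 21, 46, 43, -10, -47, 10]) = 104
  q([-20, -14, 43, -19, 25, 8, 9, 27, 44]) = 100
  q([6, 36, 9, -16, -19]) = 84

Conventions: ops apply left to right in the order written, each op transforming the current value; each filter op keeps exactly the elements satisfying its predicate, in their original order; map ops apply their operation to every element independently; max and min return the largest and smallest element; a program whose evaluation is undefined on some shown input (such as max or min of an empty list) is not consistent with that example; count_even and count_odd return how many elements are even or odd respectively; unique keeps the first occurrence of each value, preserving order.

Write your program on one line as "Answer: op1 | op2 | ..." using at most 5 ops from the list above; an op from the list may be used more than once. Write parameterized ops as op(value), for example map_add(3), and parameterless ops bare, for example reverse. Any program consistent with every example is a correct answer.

unique | map_add(6) | filter_even | map_mul(2) | max

Check, running the answer program on each example:
  [-17, 8, 8, 49, -48, -49, 1, 8, 32] -> [-17, 8, 49, -48, -49, 1, 32] -> [-11, 14, 55, -42, -43, 7, 38] -> [14, -42, 38] -> [28, -84, 76] -> 76
  [45, -46, 6, 48, 8, 40, -6, -3, 7, -25] -> [45, -46, 6, 48, 8, 40, -6, -3, 7, -25] -> [51, -40, 12, 54, 14, 46, 0, 3, 13, -19] -> [-40, 12, 54, 14, 46, 0] -> [-80, 24, 108, 28, 92, 0] -> 108
  [-37, 25, 31, 10, -36, -31, -42] -> [-37, 25, 31, 10, -36, -31, -42] -> [-31, 31, 37, 16, -30, -25, -36] -> [16, -30, -36] -> [32, -60, -72] -> 32
  [11, 21, 46, 43, -10, -47, 10] -> [11, 21, 46, 43, -10, -47, 10] -> [17, 27, 52, 49, -4, -41, 16] -> [52, -4, 16] -> [104, -8, 32] -> 104
  [-20, -14, 43, -19, 25, 8, 9, 27, 44] -> [-20, -14, 43, -19, 25, 8, 9, 27, 44] -> [-14, -8, 49, -13, 31, 14, 15, 33, 50] -> [-14, -8, 14, 50] -> [-28, -16, 28, 100] -> 100
  [6, 36, 9, -16, -19] -> [6, 36, 9, -16, -19] -> [12, 42, 15, -10, -13] -> [12, 42, -10] -> [24, 84, -20] -> 84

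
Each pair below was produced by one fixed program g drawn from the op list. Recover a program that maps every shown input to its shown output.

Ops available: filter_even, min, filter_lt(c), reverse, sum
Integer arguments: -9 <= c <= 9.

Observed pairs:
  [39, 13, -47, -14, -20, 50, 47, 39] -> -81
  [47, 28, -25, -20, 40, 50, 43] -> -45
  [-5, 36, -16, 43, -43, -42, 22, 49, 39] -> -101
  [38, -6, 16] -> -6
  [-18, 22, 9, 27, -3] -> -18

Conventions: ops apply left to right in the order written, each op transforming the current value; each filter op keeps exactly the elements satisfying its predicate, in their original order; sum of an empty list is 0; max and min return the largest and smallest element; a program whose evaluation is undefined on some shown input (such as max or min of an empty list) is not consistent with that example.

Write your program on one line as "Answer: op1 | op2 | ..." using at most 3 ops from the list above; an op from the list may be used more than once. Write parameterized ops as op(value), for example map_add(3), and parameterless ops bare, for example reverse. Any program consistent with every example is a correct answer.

filter_lt(-5) | reverse | sum

Check, running the answer program on each example:
  [39, 13, -47, -14, -20, 50, 47, 39] -> [-47, -14, -20] -> [-20, -14, -47] -> -81
  [47, 28, -25, -20, 40, 50, 43] -> [-25, -20] -> [-20, -25] -> -45
  [-5, 36, -16, 43, -43, -42, 22, 49, 39] -> [-16, -43, -42] -> [-42, -43, -16] -> -101
  [38, -6, 16] -> [-6] -> [-6] -> -6
  [-18, 22, 9, 27, -3] -> [-18] -> [-18] -> -18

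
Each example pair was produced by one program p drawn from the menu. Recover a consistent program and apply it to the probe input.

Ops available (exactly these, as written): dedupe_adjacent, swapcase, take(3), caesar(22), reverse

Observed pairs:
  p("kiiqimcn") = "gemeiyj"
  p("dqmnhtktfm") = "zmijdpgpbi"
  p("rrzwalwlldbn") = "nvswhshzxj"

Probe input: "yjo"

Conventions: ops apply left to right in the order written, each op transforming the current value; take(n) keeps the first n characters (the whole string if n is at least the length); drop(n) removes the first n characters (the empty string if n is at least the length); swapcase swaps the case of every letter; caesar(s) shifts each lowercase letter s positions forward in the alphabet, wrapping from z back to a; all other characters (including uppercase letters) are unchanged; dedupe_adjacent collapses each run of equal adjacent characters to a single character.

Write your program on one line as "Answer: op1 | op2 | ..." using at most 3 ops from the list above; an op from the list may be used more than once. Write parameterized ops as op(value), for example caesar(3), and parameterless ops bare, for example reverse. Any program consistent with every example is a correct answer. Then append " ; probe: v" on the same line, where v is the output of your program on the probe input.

caesar(22) | dedupe_adjacent ; probe: "ufk"

Check, running the answer program on each example:
  "kiiqimcn" -> "geemeiyj" -> "gemeiyj"
  "dqmnhtktfm" -> "zmijdpgpbi" -> "zmijdpgpbi"
  "rrzwalwlldbn" -> "nnvswhshhzxj" -> "nvswhshzxj"
  probe: "yjo" -> "ufk" -> "ufk"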